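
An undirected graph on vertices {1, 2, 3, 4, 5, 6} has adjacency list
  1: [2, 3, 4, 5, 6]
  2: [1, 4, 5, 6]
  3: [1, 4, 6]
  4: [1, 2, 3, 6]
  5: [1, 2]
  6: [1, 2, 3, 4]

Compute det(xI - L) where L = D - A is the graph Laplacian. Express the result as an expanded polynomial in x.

x^6 - 22x^5 + 188x^4 - 774x^3 + 1517x^2 - 1110x

Reading degrees in the order [1, 2, 3, 4, 5, 6] gives [5, 4, 3, 4, 2, 4]; set D = diag(5, 4, 3, 4, 2, 4) and form L = D - A. L has integer entries, so p(x) = det(xI - L) has integer coefficients. Expanding the determinant yields x^6 - 22x^5 + 188x^4 - 774x^3 + 1517x^2 - 1110x. The constant term is 0 because L is singular (the all-ones vector lies in its kernel).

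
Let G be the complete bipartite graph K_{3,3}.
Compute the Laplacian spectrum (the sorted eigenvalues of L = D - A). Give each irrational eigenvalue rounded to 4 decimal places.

[0, 3, 3, 3, 3, 6]

The graph has 6 vertices and degree multiset [3, 3, 3, 3, 3, 3]; D is the diagonal matrix of degrees and L = D - A. Diagonalising L (or applying a numerical eigensolver to the 6x6 matrix) gives the spectrum above. The single zero eigenvalue shows the graph is connected. There is one zero in the spectrum, matching the 1 component. The eigenvalues sum to 18, which equals trace(L) = 2|E|.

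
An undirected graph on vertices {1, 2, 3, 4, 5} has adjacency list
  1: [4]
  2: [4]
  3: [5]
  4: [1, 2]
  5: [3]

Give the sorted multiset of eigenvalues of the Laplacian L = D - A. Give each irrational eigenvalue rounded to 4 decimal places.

Reading degrees in the order [1, 2, 3, 4, 5] gives [1, 1, 1, 2, 1]; set D = diag(1, 1, 1, 2, 1) and form L = D - A. Since every row of L sums to 0, the all-ones vector is in the kernel and 0 is an eigenvalue. The 2 zero eigenvalues correspond to the 2 connected components.

[0, 0, 1, 2, 3]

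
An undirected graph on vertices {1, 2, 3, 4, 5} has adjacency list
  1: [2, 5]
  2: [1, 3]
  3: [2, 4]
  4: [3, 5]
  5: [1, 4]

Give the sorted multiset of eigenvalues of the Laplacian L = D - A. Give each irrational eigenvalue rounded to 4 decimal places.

[0, 1.3820, 1.3820, 3.6180, 3.6180]

Each diagonal entry of L is the vertex degree and each off-diagonal entry is -1 where an edge is present, 0 otherwise; in the order [1, 2, 3, 4, 5] the diagonal is [2, 2, 2, 2, 2]. The multiplicity of 0 as a Laplacian eigenvalue equals the number of connected components.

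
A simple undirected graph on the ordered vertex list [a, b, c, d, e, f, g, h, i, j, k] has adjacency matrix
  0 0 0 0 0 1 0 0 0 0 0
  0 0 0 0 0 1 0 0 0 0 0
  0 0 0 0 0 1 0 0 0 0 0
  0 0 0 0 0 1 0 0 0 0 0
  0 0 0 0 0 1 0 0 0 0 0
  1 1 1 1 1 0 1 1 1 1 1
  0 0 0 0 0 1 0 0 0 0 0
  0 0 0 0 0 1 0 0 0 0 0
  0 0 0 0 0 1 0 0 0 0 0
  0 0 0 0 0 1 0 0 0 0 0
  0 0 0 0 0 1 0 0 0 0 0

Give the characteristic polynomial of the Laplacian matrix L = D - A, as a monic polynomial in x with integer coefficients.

With the vertex order [a, b, c, d, e, f, g, h, i, j, k], the degrees are [1, 1, 1, 1, 1, 10, 1, 1, 1, 1, 1], giving D = diag(1, 1, 1, 1, 1, 10, 1, 1, 1, 1, 1) and L = D - A. L has integer entries, so p(x) = det(xI - L) has integer coefficients. Expanding the determinant yields x^11 - 20x^10 + 135x^9 - 480x^8 + 1050x^7 - 1512x^6 + 1470x^5 - 960x^4 + 405x^3 - 100x^2 + 11x. The constant term is 0 because L is singular (the all-ones vector lies in its kernel). The largest eigenvalue, 11, is at most the vertex count 11.

x^11 - 20x^10 + 135x^9 - 480x^8 + 1050x^7 - 1512x^6 + 1470x^5 - 960x^4 + 405x^3 - 100x^2 + 11x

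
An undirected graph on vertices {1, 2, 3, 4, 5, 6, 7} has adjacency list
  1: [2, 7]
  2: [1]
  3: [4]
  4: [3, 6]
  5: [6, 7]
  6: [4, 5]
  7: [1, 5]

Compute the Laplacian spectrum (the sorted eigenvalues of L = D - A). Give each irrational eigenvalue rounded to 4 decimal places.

Reading degrees in the order [1, 2, 3, 4, 5, 6, 7] gives [2, 1, 1, 2, 2, 2, 2]; set D = diag(2, 1, 1, 2, 2, 2, 2) and form L = D - A. L is symmetric positive semidefinite, so every eigenvalue is real and nonnegative. The eigenvalues sum to 12, which equals trace(L) = 2|E|.

[0, 0.1981, 0.7530, 1.5550, 2.4450, 3.2470, 3.8019]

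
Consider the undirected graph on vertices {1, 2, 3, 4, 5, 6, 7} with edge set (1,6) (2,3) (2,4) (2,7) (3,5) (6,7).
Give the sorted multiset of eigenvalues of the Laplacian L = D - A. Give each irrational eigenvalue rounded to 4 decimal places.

With the vertex order [1, 2, 3, 4, 5, 6, 7], the degrees are [1, 3, 2, 1, 1, 2, 2], giving D = diag(1, 3, 2, 1, 1, 2, 2) and L = D - A. The multiplicity of 0 as a Laplacian eigenvalue equals the number of connected components. The single zero eigenvalue shows the graph is connected. The largest eigenvalue, 4.3342, is at most the vertex count 7. There is one zero in the spectrum, matching the 1 component.

[0, 0.2603, 0.6262, 1.4055, 2.2742, 3.0996, 4.3342]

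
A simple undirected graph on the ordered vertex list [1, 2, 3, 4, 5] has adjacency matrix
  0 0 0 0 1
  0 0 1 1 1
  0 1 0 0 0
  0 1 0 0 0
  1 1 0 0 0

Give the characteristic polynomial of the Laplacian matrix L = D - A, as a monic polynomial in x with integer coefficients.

Each diagonal entry of L is the vertex degree and each off-diagonal entry is -1 where an edge is present, 0 otherwise; in the order [1, 2, 3, 4, 5] the diagonal is [1, 3, 1, 1, 2]. Computing det(xI - L) by cofactor expansion (or equivalently via sum-over-permutations) gives x^5 - 8x^4 + 20x^3 - 18x^2 + 5x. The constant term is 0 because L is singular (the all-ones vector lies in its kernel). By the matrix-tree theorem the graph has (1/5) * product of the nonzero eigenvalues = 1 spanning tree.

x^5 - 8x^4 + 20x^3 - 18x^2 + 5x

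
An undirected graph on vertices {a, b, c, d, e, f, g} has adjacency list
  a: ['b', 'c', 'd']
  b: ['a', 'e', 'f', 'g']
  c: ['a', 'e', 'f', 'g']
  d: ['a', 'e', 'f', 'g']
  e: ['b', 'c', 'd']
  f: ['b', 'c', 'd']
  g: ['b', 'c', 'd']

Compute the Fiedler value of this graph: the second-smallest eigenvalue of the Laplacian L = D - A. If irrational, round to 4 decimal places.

Each diagonal entry of L is the vertex degree and each off-diagonal entry is -1 where an edge is present, 0 otherwise; in the order [a, b, c, d, e, f, g] the diagonal is [3, 4, 4, 4, 3, 3, 3]. The smallest Laplacian eigenvalue is always 0. The next one, lambda_2 = 3, measures how hard the graph is to disconnect: larger values mean better connectivity.

3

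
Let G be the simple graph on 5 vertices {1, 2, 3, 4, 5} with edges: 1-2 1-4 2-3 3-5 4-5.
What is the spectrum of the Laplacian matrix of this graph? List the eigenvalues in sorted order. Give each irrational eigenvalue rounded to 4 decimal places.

[0, 1.3820, 1.3820, 3.6180, 3.6180]

Reading degrees in the order [1, 2, 3, 4, 5] gives [2, 2, 2, 2, 2]; set D = diag(2, 2, 2, 2, 2) and form L = D - A. L is symmetric positive semidefinite, so every eigenvalue is real and nonnegative. The single zero eigenvalue shows the graph is connected. The eigenvalues sum to 10, which equals trace(L) = 2|E|.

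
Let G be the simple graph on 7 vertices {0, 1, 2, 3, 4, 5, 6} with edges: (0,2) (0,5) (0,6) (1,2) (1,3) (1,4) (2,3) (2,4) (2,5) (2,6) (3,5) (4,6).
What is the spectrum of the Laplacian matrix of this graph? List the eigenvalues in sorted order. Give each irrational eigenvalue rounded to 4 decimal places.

[0, 2, 2, 4, 4, 5, 7]

Each diagonal entry of L is the vertex degree and each off-diagonal entry is -1 where an edge is present, 0 otherwise; in the order [0, 1, 2, 3, 4, 5, 6] the diagonal is [3, 3, 6, 3, 3, 3, 3]. Diagonalising L (or applying a numerical eigensolver to the 7x7 matrix) gives the spectrum above.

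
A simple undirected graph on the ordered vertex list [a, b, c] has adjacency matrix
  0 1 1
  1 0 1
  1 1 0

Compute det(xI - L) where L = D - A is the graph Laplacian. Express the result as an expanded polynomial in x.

x^3 - 6x^2 + 9x

Reading degrees in the order [a, b, c] gives [2, 2, 2]; set D = diag(2, 2, 2) and form L = D - A. The eigenvalues of L are [0, 3, 3]; the characteristic polynomial is the product of (x - lambda_i), which multiplies out to x^3 - 6x^2 + 9x. The coefficient of x^2 equals -trace(L) = -6, matching the sum of degrees. By the matrix-tree theorem the graph has (1/3) * product of the nonzero eigenvalues = 3 spanning trees. The largest eigenvalue, 3, is at most the vertex count 3.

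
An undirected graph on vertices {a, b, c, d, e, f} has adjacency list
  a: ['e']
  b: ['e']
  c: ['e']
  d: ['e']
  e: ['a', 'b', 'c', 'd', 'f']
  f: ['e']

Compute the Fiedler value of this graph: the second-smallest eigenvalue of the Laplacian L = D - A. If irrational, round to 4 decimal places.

Reading degrees in the order [a, b, c, d, e, f] gives [1, 1, 1, 1, 5, 1]; set D = diag(1, 1, 1, 1, 5, 1) and form L = D - A. The sorted Laplacian eigenvalues are [0, 1, 1, 1, 1, 6]; the algebraic connectivity is the second entry, 1.

1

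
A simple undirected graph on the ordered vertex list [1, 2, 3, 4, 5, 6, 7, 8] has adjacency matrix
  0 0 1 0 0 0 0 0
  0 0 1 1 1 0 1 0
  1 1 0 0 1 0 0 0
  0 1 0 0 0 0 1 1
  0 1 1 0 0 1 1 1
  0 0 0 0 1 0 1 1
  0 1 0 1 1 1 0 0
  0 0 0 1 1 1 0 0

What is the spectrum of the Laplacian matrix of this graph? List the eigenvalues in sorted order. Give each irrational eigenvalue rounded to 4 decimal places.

[0, 0.6702, 2.4037, 2.7798, 3.4131, 4.9183, 5.4542, 6.3607]

Each diagonal entry of L is the vertex degree and each off-diagonal entry is -1 where an edge is present, 0 otherwise; in the order [1, 2, 3, 4, 5, 6, 7, 8] the diagonal is [1, 4, 3, 3, 5, 3, 4, 3]. Since every row of L sums to 0, the all-ones vector is in the kernel and 0 is an eigenvalue. By the matrix-tree theorem the graph has (1/8) * product of the nonzero eigenvalues = 326 spanning trees.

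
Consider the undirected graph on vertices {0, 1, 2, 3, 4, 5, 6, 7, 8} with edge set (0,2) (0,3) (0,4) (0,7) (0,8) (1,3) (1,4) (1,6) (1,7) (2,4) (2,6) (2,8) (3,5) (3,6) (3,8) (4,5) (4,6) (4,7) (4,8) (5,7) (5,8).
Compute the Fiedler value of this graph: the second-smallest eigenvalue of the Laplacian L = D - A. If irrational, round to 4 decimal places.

3

Reading degrees in the order [0, 1, 2, 3, 4, 5, 6, 7, 8] gives [5, 4, 4, 5, 7, 4, 4, 4, 5]; set D = diag(5, 4, 4, 5, 7, 4, 4, 4, 5) and form L = D - A. The sorted Laplacian eigenvalues are [0, 3, 3.0781, 3.9696, 4.7782, 5.5106, 6.4050, 6.8763, 8.3823]; the algebraic connectivity is the second entry, 3. There is one zero in the spectrum, matching the 1 component.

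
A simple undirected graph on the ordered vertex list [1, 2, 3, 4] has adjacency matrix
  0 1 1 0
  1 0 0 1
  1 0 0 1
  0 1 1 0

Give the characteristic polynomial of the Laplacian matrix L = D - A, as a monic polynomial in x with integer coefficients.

Each diagonal entry of L is the vertex degree and each off-diagonal entry is -1 where an edge is present, 0 otherwise; in the order [1, 2, 3, 4] the diagonal is [2, 2, 2, 2]. L has integer entries, so p(x) = det(xI - L) has integer coefficients. Expanding the determinant yields x^4 - 8x^3 + 20x^2 - 16x. Since p(0) = det(-L) = 0, x divides p(x).

x^4 - 8x^3 + 20x^2 - 16x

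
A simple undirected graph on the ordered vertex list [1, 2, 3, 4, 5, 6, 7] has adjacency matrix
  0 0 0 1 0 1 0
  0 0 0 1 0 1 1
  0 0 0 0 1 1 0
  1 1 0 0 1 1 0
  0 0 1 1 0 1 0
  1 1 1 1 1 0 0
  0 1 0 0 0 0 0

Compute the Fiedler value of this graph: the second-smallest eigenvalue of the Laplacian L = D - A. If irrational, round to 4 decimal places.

With the vertex order [1, 2, 3, 4, 5, 6, 7], the degrees are [2, 3, 2, 4, 3, 5, 1], giving D = diag(2, 3, 2, 4, 3, 5, 1) and L = D - A. The sorted Laplacian eigenvalues are [0, 0.7082, 1.6240, 2.8206, 3.5067, 5.2800, 6.0605]; the algebraic connectivity is the second entry, 0.7082.

0.7082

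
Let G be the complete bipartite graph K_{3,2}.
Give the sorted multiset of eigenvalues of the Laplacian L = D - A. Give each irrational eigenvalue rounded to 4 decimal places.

The graph has 5 vertices and degree multiset [3, 3, 2, 2, 2]; D is the diagonal matrix of degrees and L = D - A. Since every row of L sums to 0, the all-ones vector is in the kernel and 0 is an eigenvalue. There is one zero in the spectrum, matching the 1 component.

[0, 2, 2, 3, 5]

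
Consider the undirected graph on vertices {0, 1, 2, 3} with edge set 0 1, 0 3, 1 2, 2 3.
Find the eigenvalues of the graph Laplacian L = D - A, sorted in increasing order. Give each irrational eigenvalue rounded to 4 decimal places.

Each diagonal entry of L is the vertex degree and each off-diagonal entry is -1 where an edge is present, 0 otherwise; in the order [0, 1, 2, 3] the diagonal is [2, 2, 2, 2]. Diagonalising L (or applying a numerical eigensolver to the 4x4 matrix) gives the spectrum above. The single zero eigenvalue shows the graph is connected. There is one zero in the spectrum, matching the 1 component.

[0, 2, 2, 4]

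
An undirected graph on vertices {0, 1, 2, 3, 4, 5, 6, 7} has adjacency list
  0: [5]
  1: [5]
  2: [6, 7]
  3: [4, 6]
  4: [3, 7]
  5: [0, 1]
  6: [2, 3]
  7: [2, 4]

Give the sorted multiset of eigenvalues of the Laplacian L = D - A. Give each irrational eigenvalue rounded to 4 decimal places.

[0, 0, 1, 1.3820, 1.3820, 3, 3.6180, 3.6180]

Each diagonal entry of L is the vertex degree and each off-diagonal entry is -1 where an edge is present, 0 otherwise; in the order [0, 1, 2, 3, 4, 5, 6, 7] the diagonal is [1, 1, 2, 2, 2, 2, 2, 2]. L is symmetric positive semidefinite, so every eigenvalue is real and nonnegative. The 2 zero eigenvalues correspond to the 2 connected components.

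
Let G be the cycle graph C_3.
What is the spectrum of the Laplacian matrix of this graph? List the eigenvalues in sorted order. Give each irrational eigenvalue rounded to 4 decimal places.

The graph has 3 vertices and degree multiset [2, 2, 2]; D is the diagonal matrix of degrees and L = D - A. The multiplicity of 0 as a Laplacian eigenvalue equals the number of connected components. The largest eigenvalue, 3, is at most the vertex count 3.

[0, 3, 3]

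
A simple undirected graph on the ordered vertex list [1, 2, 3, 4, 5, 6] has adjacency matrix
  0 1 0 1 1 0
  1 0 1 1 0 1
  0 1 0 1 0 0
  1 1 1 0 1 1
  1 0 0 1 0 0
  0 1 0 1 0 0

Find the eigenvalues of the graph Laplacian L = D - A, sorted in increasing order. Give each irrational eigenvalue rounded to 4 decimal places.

Each diagonal entry of L is the vertex degree and each off-diagonal entry is -1 where an edge is present, 0 otherwise; in the order [1, 2, 3, 4, 5, 6] the diagonal is [3, 4, 2, 5, 2, 2]. The multiplicity of 0 as a Laplacian eigenvalue equals the number of connected components.

[0, 1.5188, 2, 3.3111, 5.1701, 6]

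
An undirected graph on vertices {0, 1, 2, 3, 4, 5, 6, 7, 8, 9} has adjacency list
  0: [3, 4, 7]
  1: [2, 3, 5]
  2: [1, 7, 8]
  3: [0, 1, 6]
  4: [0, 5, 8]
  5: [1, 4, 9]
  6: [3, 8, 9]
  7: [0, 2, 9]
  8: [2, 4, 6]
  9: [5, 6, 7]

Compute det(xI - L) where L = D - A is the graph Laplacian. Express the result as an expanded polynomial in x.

With the vertex order [0, 1, 2, 3, 4, 5, 6, 7, 8, 9], the degrees are [3, 3, 3, 3, 3, 3, 3, 3, 3, 3], giving D = diag(3, 3, 3, 3, 3, 3, 3, 3, 3, 3) and L = D - A. Computing det(xI - L) by cofactor expansion (or equivalently via sum-over-permutations) gives x^10 - 30x^9 + 390x^8 - 2880x^7 + 13305x^6 - 39882x^5 + 77640x^4 - 94800x^3 + 66000x^2 - 20000x. Since p(0) = det(-L) = 0, x divides p(x). The largest eigenvalue, 5, is at most the vertex count 10.

x^10 - 30x^9 + 390x^8 - 2880x^7 + 13305x^6 - 39882x^5 + 77640x^4 - 94800x^3 + 66000x^2 - 20000x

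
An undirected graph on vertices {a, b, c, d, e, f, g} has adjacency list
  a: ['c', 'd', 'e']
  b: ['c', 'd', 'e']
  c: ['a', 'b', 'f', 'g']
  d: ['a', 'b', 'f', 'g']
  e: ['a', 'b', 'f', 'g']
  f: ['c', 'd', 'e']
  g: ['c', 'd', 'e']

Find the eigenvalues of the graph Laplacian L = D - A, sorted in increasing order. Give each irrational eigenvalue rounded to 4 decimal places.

With the vertex order [a, b, c, d, e, f, g], the degrees are [3, 3, 4, 4, 4, 3, 3], giving D = diag(3, 3, 4, 4, 4, 3, 3) and L = D - A. Diagonalising L (or applying a numerical eigensolver to the 7x7 matrix) gives the spectrum above. The single zero eigenvalue shows the graph is connected. There is one zero in the spectrum, matching the 1 component.

[0, 3, 3, 3, 4, 4, 7]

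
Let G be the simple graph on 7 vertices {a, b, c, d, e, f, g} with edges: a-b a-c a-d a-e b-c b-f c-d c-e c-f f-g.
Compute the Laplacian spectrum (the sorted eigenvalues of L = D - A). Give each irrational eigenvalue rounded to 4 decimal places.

[0, 0.6824, 2, 2.1876, 3.8660, 5.2059, 6.0582]

Reading degrees in the order [a, b, c, d, e, f, g] gives [4, 3, 5, 2, 2, 3, 1]; set D = diag(4, 3, 5, 2, 2, 3, 1) and form L = D - A. Diagonalising L (or applying a numerical eigensolver to the 7x7 matrix) gives the spectrum above. The single zero eigenvalue shows the graph is connected.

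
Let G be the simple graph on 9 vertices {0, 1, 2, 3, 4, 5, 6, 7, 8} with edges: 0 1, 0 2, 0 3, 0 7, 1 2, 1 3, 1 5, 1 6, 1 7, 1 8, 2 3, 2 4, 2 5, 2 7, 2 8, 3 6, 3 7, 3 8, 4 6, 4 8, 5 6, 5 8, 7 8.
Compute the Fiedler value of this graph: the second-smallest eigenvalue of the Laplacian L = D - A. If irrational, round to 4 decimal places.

2.5410

Each diagonal entry of L is the vertex degree and each off-diagonal entry is -1 where an edge is present, 0 otherwise; in the order [0, 1, 2, 3, 4, 5, 6, 7, 8] the diagonal is [4, 7, 7, 6, 3, 4, 4, 5, 6]. The smallest Laplacian eigenvalue is always 0. The next one, lambda_2 = 2.5410, measures how hard the graph is to disconnect: larger values mean better connectivity. The eigenvalues sum to 46, which equals trace(L) = 2|E|. The largest eigenvalue, 8.3897, is at most the vertex count 9.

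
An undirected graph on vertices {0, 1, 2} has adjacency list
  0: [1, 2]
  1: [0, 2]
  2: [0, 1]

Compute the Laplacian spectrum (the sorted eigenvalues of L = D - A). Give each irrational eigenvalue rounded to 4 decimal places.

Reading degrees in the order [0, 1, 2] gives [2, 2, 2]; set D = diag(2, 2, 2) and form L = D - A. L is symmetric positive semidefinite, so every eigenvalue is real and nonnegative. The eigenvalues sum to 6, which equals trace(L) = 2|E|.

[0, 3, 3]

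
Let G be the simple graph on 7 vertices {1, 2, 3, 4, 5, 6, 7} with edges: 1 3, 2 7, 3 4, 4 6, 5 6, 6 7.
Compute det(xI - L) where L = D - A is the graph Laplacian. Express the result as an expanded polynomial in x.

x^7 - 12x^6 + 54x^5 - 114x^4 + 115x^3 - 50x^2 + 7x

Each diagonal entry of L is the vertex degree and each off-diagonal entry is -1 where an edge is present, 0 otherwise; in the order [1, 2, 3, 4, 5, 6, 7] the diagonal is [1, 1, 2, 2, 1, 3, 2]. L has integer entries, so p(x) = det(xI - L) has integer coefficients. Expanding the determinant yields x^7 - 12x^6 + 54x^5 - 114x^4 + 115x^3 - 50x^2 + 7x. The coefficient of x^6 equals -trace(L) = -12, matching the sum of degrees. By the matrix-tree theorem the graph has (1/7) * product of the nonzero eigenvalues = 1 spanning tree.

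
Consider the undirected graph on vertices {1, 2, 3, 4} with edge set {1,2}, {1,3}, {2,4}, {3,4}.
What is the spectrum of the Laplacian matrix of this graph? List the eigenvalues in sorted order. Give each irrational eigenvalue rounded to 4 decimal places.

[0, 2, 2, 4]

With the vertex order [1, 2, 3, 4], the degrees are [2, 2, 2, 2], giving D = diag(2, 2, 2, 2) and L = D - A. Diagonalising L (or applying a numerical eigensolver to the 4x4 matrix) gives the spectrum above.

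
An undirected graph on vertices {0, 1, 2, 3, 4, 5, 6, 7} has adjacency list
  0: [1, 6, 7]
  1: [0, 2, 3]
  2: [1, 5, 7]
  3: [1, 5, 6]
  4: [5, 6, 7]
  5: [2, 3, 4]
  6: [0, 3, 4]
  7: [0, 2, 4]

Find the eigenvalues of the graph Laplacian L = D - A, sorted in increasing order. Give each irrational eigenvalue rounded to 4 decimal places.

[0, 2, 2, 2, 4, 4, 4, 6]

With the vertex order [0, 1, 2, 3, 4, 5, 6, 7], the degrees are [3, 3, 3, 3, 3, 3, 3, 3], giving D = diag(3, 3, 3, 3, 3, 3, 3, 3) and L = D - A. The multiplicity of 0 as a Laplacian eigenvalue equals the number of connected components. The single zero eigenvalue shows the graph is connected. There is one zero in the spectrum, matching the 1 component. By the matrix-tree theorem the graph has (1/8) * product of the nonzero eigenvalues = 384 spanning trees.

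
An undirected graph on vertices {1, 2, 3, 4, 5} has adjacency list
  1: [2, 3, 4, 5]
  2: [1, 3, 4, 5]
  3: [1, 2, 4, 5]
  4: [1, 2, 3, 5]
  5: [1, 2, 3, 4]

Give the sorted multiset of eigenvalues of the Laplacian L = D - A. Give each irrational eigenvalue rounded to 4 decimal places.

Reading degrees in the order [1, 2, 3, 4, 5] gives [4, 4, 4, 4, 4]; set D = diag(4, 4, 4, 4, 4) and form L = D - A. Diagonalising L (or applying a numerical eigensolver to the 5x5 matrix) gives the spectrum above. The single zero eigenvalue shows the graph is connected. The eigenvalues sum to 20, which equals trace(L) = 2|E|.

[0, 5, 5, 5, 5]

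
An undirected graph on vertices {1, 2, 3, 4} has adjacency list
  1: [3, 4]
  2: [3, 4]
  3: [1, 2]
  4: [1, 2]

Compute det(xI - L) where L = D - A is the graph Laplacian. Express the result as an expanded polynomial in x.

x^4 - 8x^3 + 20x^2 - 16x

Each diagonal entry of L is the vertex degree and each off-diagonal entry is -1 where an edge is present, 0 otherwise; in the order [1, 2, 3, 4] the diagonal is [2, 2, 2, 2]. Computing det(xI - L) by cofactor expansion (or equivalently via sum-over-permutations) gives x^4 - 8x^3 + 20x^2 - 16x. The coefficient of x^3 equals -trace(L) = -8, matching the sum of degrees. The eigenvalues sum to 8, which equals trace(L) = 2|E|. By the matrix-tree theorem the graph has (1/4) * product of the nonzero eigenvalues = 4 spanning trees.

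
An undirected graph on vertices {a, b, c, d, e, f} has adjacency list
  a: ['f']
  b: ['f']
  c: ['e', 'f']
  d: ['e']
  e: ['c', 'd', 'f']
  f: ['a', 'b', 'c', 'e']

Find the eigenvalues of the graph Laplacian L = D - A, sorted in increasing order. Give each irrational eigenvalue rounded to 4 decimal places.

Each diagonal entry of L is the vertex degree and each off-diagonal entry is -1 where an edge is present, 0 otherwise; in the order [a, b, c, d, e, f] the diagonal is [1, 1, 2, 1, 3, 4]. The multiplicity of 0 as a Laplacian eigenvalue equals the number of connected components. The largest eigenvalue, 5.1071, is at most the vertex count 6. The eigenvalues sum to 12, which equals trace(L) = 2|E|.

[0, 0.6314, 1, 1.4738, 3.7877, 5.1071]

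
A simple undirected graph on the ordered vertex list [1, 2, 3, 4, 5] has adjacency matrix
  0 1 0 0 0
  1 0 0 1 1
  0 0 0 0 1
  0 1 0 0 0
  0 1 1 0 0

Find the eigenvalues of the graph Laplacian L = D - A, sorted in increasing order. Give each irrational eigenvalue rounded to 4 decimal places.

Reading degrees in the order [1, 2, 3, 4, 5] gives [1, 3, 1, 1, 2]; set D = diag(1, 3, 1, 1, 2) and form L = D - A. L is symmetric positive semidefinite, so every eigenvalue is real and nonnegative. The single zero eigenvalue shows the graph is connected. There is one zero in the spectrum, matching the 1 component. The largest eigenvalue, 4.1701, is at most the vertex count 5.

[0, 0.5188, 1, 2.3111, 4.1701]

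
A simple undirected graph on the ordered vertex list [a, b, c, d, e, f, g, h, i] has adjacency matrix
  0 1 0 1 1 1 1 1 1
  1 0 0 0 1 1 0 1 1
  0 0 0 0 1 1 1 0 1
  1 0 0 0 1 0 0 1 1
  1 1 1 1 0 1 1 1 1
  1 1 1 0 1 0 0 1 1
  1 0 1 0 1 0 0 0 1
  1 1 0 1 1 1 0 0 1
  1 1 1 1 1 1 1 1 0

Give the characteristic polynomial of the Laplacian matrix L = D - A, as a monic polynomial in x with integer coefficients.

Each diagonal entry of L is the vertex degree and each off-diagonal entry is -1 where an edge is present, 0 otherwise; in the order [a, b, c, d, e, f, g, h, i] the diagonal is [7, 5, 4, 4, 8, 6, 4, 6, 8]. Computing det(xI - L) by cofactor expansion (or equivalently via sum-over-permutations) gives x^9 - 52x^8 + 1165x^7 - 14670x^6 + 113417x^5 - 550540x^4 + 1636330x^3 - 2719080x^2 + 1931445x. Since p(0) = det(-L) = 0, x divides p(x). By the matrix-tree theorem the graph has (1/9) * product of the nonzero eigenvalues = 214605 spanning trees.

x^9 - 52x^8 + 1165x^7 - 14670x^6 + 113417x^5 - 550540x^4 + 1636330x^3 - 2719080x^2 + 1931445x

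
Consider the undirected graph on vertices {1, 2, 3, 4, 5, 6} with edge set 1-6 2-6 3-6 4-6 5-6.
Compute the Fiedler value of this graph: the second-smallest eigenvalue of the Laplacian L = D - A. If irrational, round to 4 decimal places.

1

With the vertex order [1, 2, 3, 4, 5, 6], the degrees are [1, 1, 1, 1, 1, 5], giving D = diag(1, 1, 1, 1, 1, 5) and L = D - A. The sorted Laplacian eigenvalues are [0, 1, 1, 1, 1, 6]; the algebraic connectivity is the second entry, 1. The eigenvalues sum to 10, which equals trace(L) = 2|E|.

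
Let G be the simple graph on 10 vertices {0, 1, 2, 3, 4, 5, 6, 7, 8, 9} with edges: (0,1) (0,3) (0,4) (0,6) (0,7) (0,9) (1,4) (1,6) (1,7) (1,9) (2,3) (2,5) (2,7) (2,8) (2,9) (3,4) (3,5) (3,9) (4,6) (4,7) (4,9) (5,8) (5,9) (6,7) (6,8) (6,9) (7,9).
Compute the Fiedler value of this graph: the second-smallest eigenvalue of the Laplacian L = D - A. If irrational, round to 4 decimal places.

With the vertex order [0, 1, 2, 3, 4, 5, 6, 7, 8, 9], the degrees are [6, 5, 5, 5, 6, 4, 6, 6, 3, 8], giving D = diag(6, 5, 5, 5, 6, 4, 6, 6, 3, 8) and L = D - A. The sorted Laplacian eigenvalues are [0, 2.1105, 3.5073, 5.3032, 5.3919, 6.4587, 7, 7.3278, 7.8098, 9.0909]; the algebraic connectivity is the second entry, 2.1105. The eigenvalues sum to 54, which equals trace(L) = 2|E|. By the matrix-tree theorem the graph has (1/10) * product of the nonzero eigenvalues = 497840 spanning trees.

2.1105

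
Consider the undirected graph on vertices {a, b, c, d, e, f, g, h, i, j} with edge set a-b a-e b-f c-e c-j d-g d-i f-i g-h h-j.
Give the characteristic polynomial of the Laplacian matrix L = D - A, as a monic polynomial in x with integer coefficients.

x^10 - 20x^9 + 170x^8 - 800x^7 + 2275x^6 - 4004x^5 + 4290x^4 - 2640x^3 + 825x^2 - 100x

Reading degrees in the order [a, b, c, d, e, f, g, h, i, j] gives [2, 2, 2, 2, 2, 2, 2, 2, 2, 2]; set D = diag(2, 2, 2, 2, 2, 2, 2, 2, 2, 2) and form L = D - A. L has integer entries, so p(x) = det(xI - L) has integer coefficients. Expanding the determinant yields x^10 - 20x^9 + 170x^8 - 800x^7 + 2275x^6 - 4004x^5 + 4290x^4 - 2640x^3 + 825x^2 - 100x. The constant term is 0 because L is singular (the all-ones vector lies in its kernel). There is one zero in the spectrum, matching the 1 component.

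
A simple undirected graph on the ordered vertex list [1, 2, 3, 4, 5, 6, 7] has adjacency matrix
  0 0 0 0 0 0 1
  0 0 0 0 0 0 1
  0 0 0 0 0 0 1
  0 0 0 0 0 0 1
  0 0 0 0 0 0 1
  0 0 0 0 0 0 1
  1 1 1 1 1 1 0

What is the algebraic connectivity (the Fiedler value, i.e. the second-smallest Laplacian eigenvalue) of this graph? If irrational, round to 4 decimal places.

Each diagonal entry of L is the vertex degree and each off-diagonal entry is -1 where an edge is present, 0 otherwise; in the order [1, 2, 3, 4, 5, 6, 7] the diagonal is [1, 1, 1, 1, 1, 1, 6]. The smallest Laplacian eigenvalue is always 0. The next one, lambda_2 = 1, measures how hard the graph is to disconnect: larger values mean better connectivity. The eigenvalues sum to 12, which equals trace(L) = 2|E|. The largest eigenvalue, 7, is at most the vertex count 7.

1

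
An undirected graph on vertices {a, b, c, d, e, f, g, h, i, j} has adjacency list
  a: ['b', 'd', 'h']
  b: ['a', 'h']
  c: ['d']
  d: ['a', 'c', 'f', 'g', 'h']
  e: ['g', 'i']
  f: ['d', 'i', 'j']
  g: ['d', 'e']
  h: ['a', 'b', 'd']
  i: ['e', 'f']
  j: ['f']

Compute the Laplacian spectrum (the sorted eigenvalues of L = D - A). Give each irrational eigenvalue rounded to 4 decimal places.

[0, 0.4133, 0.7177, 0.8688, 1.7630, 2.6650, 3.2975, 3.9775, 4, 6.2972]

Each diagonal entry of L is the vertex degree and each off-diagonal entry is -1 where an edge is present, 0 otherwise; in the order [a, b, c, d, e, f, g, h, i, j] the diagonal is [3, 2, 1, 5, 2, 3, 2, 3, 2, 1]. Diagonalising L (or applying a numerical eigensolver to the 10x10 matrix) gives the spectrum above. The single zero eigenvalue shows the graph is connected. By the matrix-tree theorem the graph has (1/10) * product of the nonzero eigenvalues = 40 spanning trees. There is one zero in the spectrum, matching the 1 component.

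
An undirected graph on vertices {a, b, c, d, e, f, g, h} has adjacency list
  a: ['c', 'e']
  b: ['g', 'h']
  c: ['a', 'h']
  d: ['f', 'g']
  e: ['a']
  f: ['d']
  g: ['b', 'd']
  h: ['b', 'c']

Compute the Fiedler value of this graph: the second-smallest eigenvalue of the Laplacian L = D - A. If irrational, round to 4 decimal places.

With the vertex order [a, b, c, d, e, f, g, h], the degrees are [2, 2, 2, 2, 1, 1, 2, 2], giving D = diag(2, 2, 2, 2, 1, 1, 2, 2) and L = D - A. The sorted Laplacian eigenvalues are [0, 0.1522, 0.5858, 1.2346, 2, 2.7654, 3.4142, 3.8478]; the algebraic connectivity is the second entry, 0.1522. The eigenvalues sum to 14, which equals trace(L) = 2|E|.

0.1522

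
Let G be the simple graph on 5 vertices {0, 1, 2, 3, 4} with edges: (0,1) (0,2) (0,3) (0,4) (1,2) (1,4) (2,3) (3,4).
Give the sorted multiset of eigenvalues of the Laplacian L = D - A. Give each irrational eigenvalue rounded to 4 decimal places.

[0, 3, 3, 5, 5]

With the vertex order [0, 1, 2, 3, 4], the degrees are [4, 3, 3, 3, 3], giving D = diag(4, 3, 3, 3, 3) and L = D - A. The multiplicity of 0 as a Laplacian eigenvalue equals the number of connected components. There is one zero in the spectrum, matching the 1 component. The eigenvalues sum to 16, which equals trace(L) = 2|E|.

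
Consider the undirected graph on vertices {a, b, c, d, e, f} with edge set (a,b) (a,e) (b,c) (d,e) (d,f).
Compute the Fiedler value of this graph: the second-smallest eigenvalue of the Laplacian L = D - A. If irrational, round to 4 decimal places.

0.2679

Reading degrees in the order [a, b, c, d, e, f] gives [2, 2, 1, 2, 2, 1]; set D = diag(2, 2, 1, 2, 2, 1) and form L = D - A. Computing the eigenvalues of L and sorting gives [0, 0.2679, 1, 2, 3, 3.7321]. The Fiedler value lambda_2 = 0.2679 is strictly positive, so the graph is connected. By the matrix-tree theorem the graph has (1/6) * product of the nonzero eigenvalues = 1 spanning tree.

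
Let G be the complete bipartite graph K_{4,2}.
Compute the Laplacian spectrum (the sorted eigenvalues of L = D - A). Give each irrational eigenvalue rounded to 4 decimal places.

The graph has 6 vertices and degree multiset [4, 4, 2, 2, 2, 2]; D is the diagonal matrix of degrees and L = D - A. L is symmetric positive semidefinite, so every eigenvalue is real and nonnegative. The single zero eigenvalue shows the graph is connected. There is one zero in the spectrum, matching the 1 component.

[0, 2, 2, 2, 4, 6]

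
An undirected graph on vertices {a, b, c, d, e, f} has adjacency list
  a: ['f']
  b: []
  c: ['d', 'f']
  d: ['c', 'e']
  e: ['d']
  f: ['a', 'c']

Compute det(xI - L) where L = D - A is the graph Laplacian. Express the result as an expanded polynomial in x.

x^6 - 8x^5 + 21x^4 - 20x^3 + 5x^2

Reading degrees in the order [a, b, c, d, e, f] gives [1, 0, 2, 2, 1, 2]; set D = diag(1, 0, 2, 2, 1, 2) and form L = D - A. Computing det(xI - L) by cofactor expansion (or equivalently via sum-over-permutations) gives x^6 - 8x^5 + 21x^4 - 20x^3 + 5x^2. The constant term is 0 because L is singular (the all-ones vector lies in its kernel). The largest eigenvalue, 3.6180, is at most the vertex count 6.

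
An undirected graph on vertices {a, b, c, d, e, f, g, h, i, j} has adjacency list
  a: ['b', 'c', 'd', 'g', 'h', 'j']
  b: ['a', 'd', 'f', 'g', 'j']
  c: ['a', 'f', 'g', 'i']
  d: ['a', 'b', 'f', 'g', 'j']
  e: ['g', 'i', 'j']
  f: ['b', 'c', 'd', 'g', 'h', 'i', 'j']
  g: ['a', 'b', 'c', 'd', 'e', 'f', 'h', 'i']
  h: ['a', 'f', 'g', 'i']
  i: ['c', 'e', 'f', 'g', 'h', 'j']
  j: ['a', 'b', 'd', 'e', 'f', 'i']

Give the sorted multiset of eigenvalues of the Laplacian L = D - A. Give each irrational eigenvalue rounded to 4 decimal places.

With the vertex order [a, b, c, d, e, f, g, h, i, j], the degrees are [6, 5, 4, 5, 3, 7, 8, 4, 6, 6], giving D = diag(6, 5, 4, 5, 3, 7, 8, 4, 6, 6) and L = D - A. L is symmetric positive semidefinite, so every eigenvalue is real and nonnegative. The single zero eigenvalue shows the graph is connected.

[0, 2.7508, 3.4096, 4, 5.8519, 6, 6.4702, 7.5881, 8.5234, 9.4059]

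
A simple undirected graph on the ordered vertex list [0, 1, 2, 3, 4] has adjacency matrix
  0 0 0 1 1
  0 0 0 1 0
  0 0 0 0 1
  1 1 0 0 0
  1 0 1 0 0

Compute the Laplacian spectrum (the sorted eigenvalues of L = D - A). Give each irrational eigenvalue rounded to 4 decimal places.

With the vertex order [0, 1, 2, 3, 4], the degrees are [2, 1, 1, 2, 2], giving D = diag(2, 1, 1, 2, 2) and L = D - A. Diagonalising L (or applying a numerical eigensolver to the 5x5 matrix) gives the spectrum above. The single zero eigenvalue shows the graph is connected. There is one zero in the spectrum, matching the 1 component. By the matrix-tree theorem the graph has (1/5) * product of the nonzero eigenvalues = 1 spanning tree.

[0, 0.3820, 1.3820, 2.6180, 3.6180]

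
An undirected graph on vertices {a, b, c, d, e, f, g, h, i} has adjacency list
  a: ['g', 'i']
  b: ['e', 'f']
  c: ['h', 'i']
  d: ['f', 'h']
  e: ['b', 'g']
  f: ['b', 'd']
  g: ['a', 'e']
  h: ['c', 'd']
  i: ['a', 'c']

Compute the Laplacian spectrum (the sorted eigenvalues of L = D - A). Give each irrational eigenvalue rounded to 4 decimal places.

[0, 0.4679, 0.4679, 1.6527, 1.6527, 3, 3, 3.8794, 3.8794]

Reading degrees in the order [a, b, c, d, e, f, g, h, i] gives [2, 2, 2, 2, 2, 2, 2, 2, 2]; set D = diag(2, 2, 2, 2, 2, 2, 2, 2, 2) and form L = D - A. Diagonalising L (or applying a numerical eigensolver to the 9x9 matrix) gives the spectrum above. The largest eigenvalue, 3.8794, is at most the vertex count 9. There is one zero in the spectrum, matching the 1 component.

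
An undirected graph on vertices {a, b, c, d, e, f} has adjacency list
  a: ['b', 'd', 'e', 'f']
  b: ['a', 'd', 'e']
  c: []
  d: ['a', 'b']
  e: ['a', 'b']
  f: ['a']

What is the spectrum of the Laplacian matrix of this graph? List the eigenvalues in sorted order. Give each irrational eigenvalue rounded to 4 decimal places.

[0, 0, 1, 2, 4, 5]

Each diagonal entry of L is the vertex degree and each off-diagonal entry is -1 where an edge is present, 0 otherwise; in the order [a, b, c, d, e, f] the diagonal is [4, 3, 0, 2, 2, 1]. The multiplicity of 0 as a Laplacian eigenvalue equals the number of connected components. The 2 zero eigenvalues correspond to the 2 connected components. The eigenvalues sum to 12, which equals trace(L) = 2|E|.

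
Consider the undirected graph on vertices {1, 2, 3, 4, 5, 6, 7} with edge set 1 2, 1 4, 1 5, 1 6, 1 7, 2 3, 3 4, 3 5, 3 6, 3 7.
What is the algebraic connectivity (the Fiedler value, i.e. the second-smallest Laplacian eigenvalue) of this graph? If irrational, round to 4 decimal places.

2

Reading degrees in the order [1, 2, 3, 4, 5, 6, 7] gives [5, 2, 5, 2, 2, 2, 2]; set D = diag(5, 2, 5, 2, 2, 2, 2) and form L = D - A. The sorted Laplacian eigenvalues are [0, 2, 2, 2, 2, 5, 7]; the algebraic connectivity is the second entry, 2. By the matrix-tree theorem the graph has (1/7) * product of the nonzero eigenvalues = 80 spanning trees.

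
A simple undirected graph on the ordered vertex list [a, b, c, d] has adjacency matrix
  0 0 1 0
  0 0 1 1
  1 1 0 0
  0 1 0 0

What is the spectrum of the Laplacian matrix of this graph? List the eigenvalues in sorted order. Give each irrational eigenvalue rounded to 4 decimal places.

[0, 0.5858, 2, 3.4142]

Reading degrees in the order [a, b, c, d] gives [1, 2, 2, 1]; set D = diag(1, 2, 2, 1) and form L = D - A. Since every row of L sums to 0, the all-ones vector is in the kernel and 0 is an eigenvalue. By the matrix-tree theorem the graph has (1/4) * product of the nonzero eigenvalues = 1 spanning tree. There is one zero in the spectrum, matching the 1 component.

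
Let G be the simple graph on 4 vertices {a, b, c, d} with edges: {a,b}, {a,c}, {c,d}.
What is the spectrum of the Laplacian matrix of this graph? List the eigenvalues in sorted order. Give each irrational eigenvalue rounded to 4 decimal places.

[0, 0.5858, 2, 3.4142]

With the vertex order [a, b, c, d], the degrees are [2, 1, 2, 1], giving D = diag(2, 1, 2, 1) and L = D - A. L is symmetric positive semidefinite, so every eigenvalue is real and nonnegative. The single zero eigenvalue shows the graph is connected. The largest eigenvalue, 3.4142, is at most the vertex count 4.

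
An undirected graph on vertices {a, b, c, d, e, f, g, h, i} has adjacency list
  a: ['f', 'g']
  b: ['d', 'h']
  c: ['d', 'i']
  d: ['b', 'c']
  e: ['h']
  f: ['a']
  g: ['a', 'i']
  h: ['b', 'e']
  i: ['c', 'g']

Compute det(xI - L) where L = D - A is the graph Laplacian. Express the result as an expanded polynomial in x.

x^9 - 16x^8 + 105x^7 - 364x^6 + 715x^5 - 792x^4 + 462x^3 - 120x^2 + 9x

With the vertex order [a, b, c, d, e, f, g, h, i], the degrees are [2, 2, 2, 2, 1, 1, 2, 2, 2], giving D = diag(2, 2, 2, 2, 1, 1, 2, 2, 2) and L = D - A. Computing det(xI - L) by cofactor expansion (or equivalently via sum-over-permutations) gives x^9 - 16x^8 + 105x^7 - 364x^6 + 715x^5 - 792x^4 + 462x^3 - 120x^2 + 9x. Since p(0) = det(-L) = 0, x divides p(x).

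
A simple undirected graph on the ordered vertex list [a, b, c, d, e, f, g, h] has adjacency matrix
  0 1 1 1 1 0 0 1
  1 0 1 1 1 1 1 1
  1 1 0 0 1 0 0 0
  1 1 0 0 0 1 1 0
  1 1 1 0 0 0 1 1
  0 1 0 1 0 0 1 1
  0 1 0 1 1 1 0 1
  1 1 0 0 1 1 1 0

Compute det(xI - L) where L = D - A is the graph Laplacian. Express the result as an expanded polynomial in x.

x^8 - 38x^7 + 608x^6 - 5302x^5 + 27167x^4 - 81604x^3 + 132639x^2 - 89592x

Each diagonal entry of L is the vertex degree and each off-diagonal entry is -1 where an edge is present, 0 otherwise; in the order [a, b, c, d, e, f, g, h] the diagonal is [5, 7, 3, 4, 5, 4, 5, 5]. L has integer entries, so p(x) = det(xI - L) has integer coefficients. Expanding the determinant yields x^8 - 38x^7 + 608x^6 - 5302x^5 + 27167x^4 - 81604x^3 + 132639x^2 - 89592x. The coefficient of x^7 equals -trace(L) = -38, matching the sum of degrees. The largest eigenvalue, 8, is at most the vertex count 8.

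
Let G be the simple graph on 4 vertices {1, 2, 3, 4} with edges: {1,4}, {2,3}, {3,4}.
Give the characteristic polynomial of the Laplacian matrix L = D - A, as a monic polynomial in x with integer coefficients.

x^4 - 6x^3 + 10x^2 - 4x

Each diagonal entry of L is the vertex degree and each off-diagonal entry is -1 where an edge is present, 0 otherwise; in the order [1, 2, 3, 4] the diagonal is [1, 1, 2, 2]. Computing det(xI - L) by cofactor expansion (or equivalently via sum-over-permutations) gives x^4 - 6x^3 + 10x^2 - 4x. The coefficient of x^3 equals -trace(L) = -6, matching the sum of degrees. There is one zero in the spectrum, matching the 1 component.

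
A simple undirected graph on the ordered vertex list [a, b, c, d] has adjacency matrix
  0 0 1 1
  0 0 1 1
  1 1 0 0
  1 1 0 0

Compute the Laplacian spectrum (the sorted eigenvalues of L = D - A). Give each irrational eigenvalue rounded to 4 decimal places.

[0, 2, 2, 4]

Reading degrees in the order [a, b, c, d] gives [2, 2, 2, 2]; set D = diag(2, 2, 2, 2) and form L = D - A. The multiplicity of 0 as a Laplacian eigenvalue equals the number of connected components. The single zero eigenvalue shows the graph is connected. By the matrix-tree theorem the graph has (1/4) * product of the nonzero eigenvalues = 4 spanning trees.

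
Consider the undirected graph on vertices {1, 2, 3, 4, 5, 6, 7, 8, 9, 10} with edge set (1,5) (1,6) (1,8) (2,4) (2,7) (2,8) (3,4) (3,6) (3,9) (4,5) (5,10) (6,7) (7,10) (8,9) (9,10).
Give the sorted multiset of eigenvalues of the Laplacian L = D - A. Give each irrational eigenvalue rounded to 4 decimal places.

[0, 2, 2, 2, 2, 2, 5, 5, 5, 5]

Each diagonal entry of L is the vertex degree and each off-diagonal entry is -1 where an edge is present, 0 otherwise; in the order [1, 2, 3, 4, 5, 6, 7, 8, 9, 10] the diagonal is [3, 3, 3, 3, 3, 3, 3, 3, 3, 3]. Since every row of L sums to 0, the all-ones vector is in the kernel and 0 is an eigenvalue. The largest eigenvalue, 5, is at most the vertex count 10. There is one zero in the spectrum, matching the 1 component.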